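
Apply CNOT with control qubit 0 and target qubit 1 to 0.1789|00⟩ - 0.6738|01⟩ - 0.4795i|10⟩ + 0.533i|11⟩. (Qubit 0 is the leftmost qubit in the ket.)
0.1789|00⟩ - 0.6738|01⟩ + 0.533i|10⟩ - 0.4795i|11⟩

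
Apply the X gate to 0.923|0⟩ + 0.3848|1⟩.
0.3848|0⟩ + 0.923|1⟩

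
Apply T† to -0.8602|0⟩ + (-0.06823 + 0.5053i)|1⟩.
-0.8602|0⟩ + (0.3091 + 0.4055i)|1⟩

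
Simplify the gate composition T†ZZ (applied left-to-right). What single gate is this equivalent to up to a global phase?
T†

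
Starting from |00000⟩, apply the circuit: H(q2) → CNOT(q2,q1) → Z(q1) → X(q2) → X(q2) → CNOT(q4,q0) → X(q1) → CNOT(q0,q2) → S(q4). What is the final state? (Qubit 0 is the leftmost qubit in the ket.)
-1/√2|00100⟩ + 1/√2|01000⟩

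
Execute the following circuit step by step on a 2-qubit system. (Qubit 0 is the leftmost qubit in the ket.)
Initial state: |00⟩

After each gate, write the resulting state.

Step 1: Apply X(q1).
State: |01⟩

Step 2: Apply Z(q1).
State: -|01⟩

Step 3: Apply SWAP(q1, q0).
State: -|10⟩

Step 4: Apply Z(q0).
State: |10⟩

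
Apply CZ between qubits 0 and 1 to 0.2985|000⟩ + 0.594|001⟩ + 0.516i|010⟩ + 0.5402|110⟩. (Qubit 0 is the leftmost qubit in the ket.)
0.2985|000⟩ + 0.594|001⟩ + 0.516i|010⟩ - 0.5402|110⟩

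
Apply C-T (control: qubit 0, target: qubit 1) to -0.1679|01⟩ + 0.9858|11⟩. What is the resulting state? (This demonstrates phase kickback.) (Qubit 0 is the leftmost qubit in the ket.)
-0.1679|01⟩ + (0.6971 + 0.6971i)|11⟩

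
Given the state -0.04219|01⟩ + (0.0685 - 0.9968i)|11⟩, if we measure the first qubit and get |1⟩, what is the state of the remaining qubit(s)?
(0.06856 - 0.9976i)|1⟩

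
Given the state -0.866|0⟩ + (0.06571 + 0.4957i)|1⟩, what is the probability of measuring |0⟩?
0.75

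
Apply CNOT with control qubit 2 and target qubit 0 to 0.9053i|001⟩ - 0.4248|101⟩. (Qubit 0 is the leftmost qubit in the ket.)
-0.4248|001⟩ + 0.9053i|101⟩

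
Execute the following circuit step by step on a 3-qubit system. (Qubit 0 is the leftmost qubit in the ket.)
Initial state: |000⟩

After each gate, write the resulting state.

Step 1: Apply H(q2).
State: 1/√2|000⟩ + 1/√2|001⟩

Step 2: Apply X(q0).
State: 1/√2|100⟩ + 1/√2|101⟩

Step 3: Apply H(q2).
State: |100⟩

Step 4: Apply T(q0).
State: (1/√2 + (1/√2)i)|100⟩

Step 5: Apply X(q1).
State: (1/√2 + (1/√2)i)|110⟩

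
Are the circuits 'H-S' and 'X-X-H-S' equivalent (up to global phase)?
Yes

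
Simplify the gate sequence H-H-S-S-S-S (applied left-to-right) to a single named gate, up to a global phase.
I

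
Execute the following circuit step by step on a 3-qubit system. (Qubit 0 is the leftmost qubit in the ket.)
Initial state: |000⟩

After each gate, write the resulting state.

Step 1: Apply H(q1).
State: 1/√2|000⟩ + 1/√2|010⟩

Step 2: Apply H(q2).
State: 1/2|000⟩ + 1/2|001⟩ + 1/2|010⟩ + 1/2|011⟩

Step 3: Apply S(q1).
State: 1/2|000⟩ + 1/2|001⟩ + (1/2)i|010⟩ + (1/2)i|011⟩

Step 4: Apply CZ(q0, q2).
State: 1/2|000⟩ + 1/2|001⟩ + (1/2)i|010⟩ + (1/2)i|011⟩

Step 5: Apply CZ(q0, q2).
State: 1/2|000⟩ + 1/2|001⟩ + (1/2)i|010⟩ + (1/2)i|011⟩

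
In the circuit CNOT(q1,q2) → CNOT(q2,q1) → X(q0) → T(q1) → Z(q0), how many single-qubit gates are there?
3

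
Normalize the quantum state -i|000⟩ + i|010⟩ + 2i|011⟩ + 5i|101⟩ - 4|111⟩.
-0.1459i|000⟩ + 0.1459i|010⟩ + 0.2917i|011⟩ + 0.7293i|101⟩ - 0.5835|111⟩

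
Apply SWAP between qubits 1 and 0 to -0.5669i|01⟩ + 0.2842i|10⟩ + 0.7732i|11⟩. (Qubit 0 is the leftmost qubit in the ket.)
0.2842i|01⟩ - 0.5669i|10⟩ + 0.7732i|11⟩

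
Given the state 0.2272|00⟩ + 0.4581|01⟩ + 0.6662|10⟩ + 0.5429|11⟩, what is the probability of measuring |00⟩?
0.05162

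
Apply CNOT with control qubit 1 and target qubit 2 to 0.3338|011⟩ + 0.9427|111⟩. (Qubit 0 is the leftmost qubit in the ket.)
0.3338|010⟩ + 0.9427|110⟩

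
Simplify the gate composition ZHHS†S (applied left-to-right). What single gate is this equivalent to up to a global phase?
Z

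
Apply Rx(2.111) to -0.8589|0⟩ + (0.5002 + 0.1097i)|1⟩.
(-0.3278 - 0.4352i)|0⟩ + (0.2465 + 0.8014i)|1⟩

Rx(2.111) = [[cos(θ/2), −i·sin(θ/2)], [−i·sin(θ/2), cos(θ/2)]]; θ = 2.111, cos(θ/2) ≈ 0.492793, sin(θ/2) ≈ 0.870147.
With a = amp(|0⟩) = -0.8589 and b = amp(|1⟩) = (0.5002 + 0.1097i):
new amp(|0⟩) = (0.492793)·a + (-0.870147i)·b = (-0.3278 - 0.4352i)
new amp(|1⟩) = (-0.870147i)·a + (0.492793)·b = (0.2465 + 0.8014i)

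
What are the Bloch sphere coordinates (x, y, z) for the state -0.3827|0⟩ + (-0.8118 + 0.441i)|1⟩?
(0.6214, -0.3375, -0.707)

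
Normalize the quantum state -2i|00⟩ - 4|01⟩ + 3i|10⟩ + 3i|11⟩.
-0.3244i|00⟩ - 0.6489|01⟩ + 0.4867i|10⟩ + 0.4867i|11⟩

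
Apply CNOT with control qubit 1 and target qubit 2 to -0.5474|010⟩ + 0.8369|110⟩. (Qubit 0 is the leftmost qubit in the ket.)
-0.5474|011⟩ + 0.8369|111⟩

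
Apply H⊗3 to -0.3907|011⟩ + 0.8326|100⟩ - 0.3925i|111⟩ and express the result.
(0.1562 - 0.1388i)|000⟩ + (0.4325 + 0.1388i)|001⟩ + (0.4325 + 0.1388i)|010⟩ + (0.1562 - 0.1388i)|011⟩ + (-0.4325 + 0.1388i)|100⟩ + (-0.1562 - 0.1388i)|101⟩ + (-0.1562 - 0.1388i)|110⟩ + (-0.4325 + 0.1388i)|111⟩

H⊗3 gives amp(|y⟩) = (1/2√2) Σ_x (−1)^(x·y) amp(|x⟩), where x·y is the number of positions in which both x and y have a 1.
|000⟩: (-0.3907 + 0.8326 - 0.3925i)/(2√2) = (0.1562 - 0.1388i)
|001⟩: (0.3907 + 0.8326 + 0.3925i)/(2√2) = (0.4325 + 0.1388i)
|010⟩: (0.3907 + 0.8326 + 0.3925i)/(2√2) = (0.4325 + 0.1388i)
|011⟩: (-0.3907 + 0.8326 - 0.3925i)/(2√2) = (0.1562 - 0.1388i)
|100⟩: (-0.3907 - 0.8326 + 0.3925i)/(2√2) = (-0.4325 + 0.1388i)
|101⟩: (0.3907 - 0.8326 - 0.3925i)/(2√2) = (-0.1562 - 0.1388i)
|110⟩: (0.3907 - 0.8326 - 0.3925i)/(2√2) = (-0.1562 - 0.1388i)
|111⟩: (-0.3907 - 0.8326 + 0.3925i)/(2√2) = (-0.4325 + 0.1388i)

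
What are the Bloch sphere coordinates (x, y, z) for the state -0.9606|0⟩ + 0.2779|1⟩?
(-0.5339, 0, 0.8455)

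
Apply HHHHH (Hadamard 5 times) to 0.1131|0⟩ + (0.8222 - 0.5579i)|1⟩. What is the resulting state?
(0.6614 - 0.3945i)|0⟩ + (-0.5014 + 0.3945i)|1⟩

H² = I, so H^5 = H: a single Hadamard. With (a, b) = (0.1131, (0.8222 - 0.5579i)), H gives ((a + b)/√2, (a − b)/√2) = ((0.6614 - 0.3945i), (-0.5014 + 0.3945i)).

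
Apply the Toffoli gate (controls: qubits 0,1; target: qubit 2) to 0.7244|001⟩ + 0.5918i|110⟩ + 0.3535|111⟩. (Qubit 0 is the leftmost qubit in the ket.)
0.7244|001⟩ + 0.3535|110⟩ + 0.5918i|111⟩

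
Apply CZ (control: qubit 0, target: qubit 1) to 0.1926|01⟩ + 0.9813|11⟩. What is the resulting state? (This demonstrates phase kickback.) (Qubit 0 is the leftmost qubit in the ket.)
0.1926|01⟩ - 0.9813|11⟩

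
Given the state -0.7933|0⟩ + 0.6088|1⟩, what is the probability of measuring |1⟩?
0.3706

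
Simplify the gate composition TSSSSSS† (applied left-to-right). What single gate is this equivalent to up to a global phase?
T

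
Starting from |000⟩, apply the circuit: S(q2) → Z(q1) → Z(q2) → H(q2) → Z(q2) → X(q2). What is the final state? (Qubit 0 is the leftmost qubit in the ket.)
-1/√2|000⟩ + 1/√2|001⟩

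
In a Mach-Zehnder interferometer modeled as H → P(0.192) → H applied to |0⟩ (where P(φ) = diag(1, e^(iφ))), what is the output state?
(0.9908 + 0.09541i)|0⟩ + (0.009188 - 0.09541i)|1⟩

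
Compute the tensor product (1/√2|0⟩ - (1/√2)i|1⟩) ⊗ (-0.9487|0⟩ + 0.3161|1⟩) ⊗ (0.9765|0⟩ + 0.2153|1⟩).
-0.6551|000⟩ - 0.1444|001⟩ + 0.2183|010⟩ + 0.04812|011⟩ + 0.6551i|100⟩ + 0.1444i|101⟩ - 0.2183i|110⟩ - 0.04812i|111⟩

amp(|b₁b₂…⟩) = product of the factor amplitudes for bits b₁, b₂, …; only kets whose every factor amplitude is nonzero survive.
|000⟩: (1/√2)(-0.9487)(0.9765) = -0.6551
|001⟩: (1/√2)(-0.9487)(0.2153) = -0.1444
|010⟩: (1/√2)(0.3161)(0.9765) = 0.2183
|011⟩: (1/√2)(0.3161)(0.2153) = 0.04812
|100⟩: (-(1/√2)i)(-0.9487)(0.9765) = 0.6551i
|101⟩: (-(1/√2)i)(-0.9487)(0.2153) = 0.1444i
|110⟩: (-(1/√2)i)(0.3161)(0.9765) = -0.2183i
|111⟩: (-(1/√2)i)(0.3161)(0.2153) = -0.04812i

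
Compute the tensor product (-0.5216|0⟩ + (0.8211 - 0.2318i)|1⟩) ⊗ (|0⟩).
-0.5216|00⟩ + (0.8211 - 0.2318i)|10⟩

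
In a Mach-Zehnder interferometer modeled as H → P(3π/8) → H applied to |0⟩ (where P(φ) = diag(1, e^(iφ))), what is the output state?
(0.6913 + 0.4619i)|0⟩ + (0.3087 - 0.4619i)|1⟩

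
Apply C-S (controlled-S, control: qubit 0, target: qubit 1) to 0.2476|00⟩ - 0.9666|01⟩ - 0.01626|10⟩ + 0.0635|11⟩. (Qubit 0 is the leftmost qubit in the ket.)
0.2476|00⟩ - 0.9666|01⟩ - 0.01626|10⟩ + 0.0635i|11⟩

C-S leaves the control-|0⟩ kets |00⟩, |01⟩ unchanged and applies S to qubit 1 on the control-|1⟩ pair (|10⟩, |11⟩).
S = [[1, 0], [0, i]].
With a = amp(|10⟩) = -0.01626 and b = amp(|11⟩) = 0.0635:
new amp(|10⟩) = (1)·a = -0.01626
new amp(|11⟩) = (i)·b = 0.0635i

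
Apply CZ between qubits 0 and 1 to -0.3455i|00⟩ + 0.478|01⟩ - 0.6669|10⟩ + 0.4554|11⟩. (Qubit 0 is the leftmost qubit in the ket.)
-0.3455i|00⟩ + 0.478|01⟩ - 0.6669|10⟩ - 0.4554|11⟩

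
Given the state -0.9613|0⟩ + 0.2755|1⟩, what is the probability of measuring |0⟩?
0.9241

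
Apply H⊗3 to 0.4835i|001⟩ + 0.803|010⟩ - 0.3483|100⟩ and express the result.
(0.1608 + 0.1709i)|000⟩ + (0.1608 - 0.1709i)|001⟩ + (-0.407 + 0.1709i)|010⟩ + (-0.407 - 0.1709i)|011⟩ + (0.407 + 0.1709i)|100⟩ + (0.407 - 0.1709i)|101⟩ + (-0.1608 + 0.1709i)|110⟩ + (-0.1608 - 0.1709i)|111⟩

H⊗3 gives amp(|y⟩) = (1/2√2) Σ_x (−1)^(x·y) amp(|x⟩), where x·y is the number of positions in which both x and y have a 1.
|000⟩: (0.4835i + 0.803 - 0.3483)/(2√2) = (0.1608 + 0.1709i)
|001⟩: (-0.4835i + 0.803 - 0.3483)/(2√2) = (0.1608 - 0.1709i)
|010⟩: (0.4835i - 0.803 - 0.3483)/(2√2) = (-0.407 + 0.1709i)
|011⟩: (-0.4835i - 0.803 - 0.3483)/(2√2) = (-0.407 - 0.1709i)
|100⟩: (0.4835i + 0.803 + 0.3483)/(2√2) = (0.407 + 0.1709i)
|101⟩: (-0.4835i + 0.803 + 0.3483)/(2√2) = (0.407 - 0.1709i)
|110⟩: (0.4835i - 0.803 + 0.3483)/(2√2) = (-0.1608 + 0.1709i)
|111⟩: (-0.4835i - 0.803 + 0.3483)/(2√2) = (-0.1608 - 0.1709i)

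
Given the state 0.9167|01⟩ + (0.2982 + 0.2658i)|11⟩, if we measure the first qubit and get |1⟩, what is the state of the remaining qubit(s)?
(0.7465 + 0.6654i)|1⟩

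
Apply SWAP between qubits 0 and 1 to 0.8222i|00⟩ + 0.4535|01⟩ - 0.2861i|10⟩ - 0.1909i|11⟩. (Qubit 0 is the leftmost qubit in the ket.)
0.8222i|00⟩ - 0.2861i|01⟩ + 0.4535|10⟩ - 0.1909i|11⟩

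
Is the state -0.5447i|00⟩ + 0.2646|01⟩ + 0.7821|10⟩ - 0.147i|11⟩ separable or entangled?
Entangled

Writing the state as a|00⟩ + b|01⟩ + c|10⟩ + d|11⟩, it is a product state iff ad − bc = 0.
Here (a, b, c, d) = (-0.5447i, 0.2646, 0.7821, -0.147i): ad − bc = (-0.5447i)(-0.147i) − (0.2646)(0.7821) = -0.287 ≠ 0, so the state is entangled.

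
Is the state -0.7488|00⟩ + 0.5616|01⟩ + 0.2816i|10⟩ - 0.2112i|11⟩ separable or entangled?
Separable

Writing the state as a|00⟩ + b|01⟩ + c|10⟩ + d|11⟩, it is a product state iff ad − bc = 0.
Here (a, b, c, d) = (-0.7488, 0.5616, 0.2816i, -0.2112i): ad − bc = (-0.7488)(-0.2112i) − (0.5616)(0.2816i) = 0, so the state is separable.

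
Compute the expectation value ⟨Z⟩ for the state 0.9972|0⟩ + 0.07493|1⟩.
0.9888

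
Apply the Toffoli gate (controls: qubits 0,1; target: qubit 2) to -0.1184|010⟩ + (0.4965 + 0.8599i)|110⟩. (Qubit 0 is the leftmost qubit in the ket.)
-0.1184|010⟩ + (0.4965 + 0.8599i)|111⟩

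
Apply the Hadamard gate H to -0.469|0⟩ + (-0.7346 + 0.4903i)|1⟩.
(-0.8511 + 0.3467i)|0⟩ + (0.1878 - 0.3467i)|1⟩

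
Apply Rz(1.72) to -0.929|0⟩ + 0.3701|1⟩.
(-0.6061 + 0.704i)|0⟩ + (0.2415 + 0.2805i)|1⟩

Rz(1.72) = [[e^(−iθ/2), 0], [0, e^(iθ/2)]] with e^(±iθ/2) = cos(θ/2) ± i·sin(θ/2); θ = 1.72, cos(θ/2) ≈ 0.652437, sin(θ/2) ≈ 0.757843.
With a = amp(|0⟩) = -0.929 and b = amp(|1⟩) = 0.3701:
new amp(|0⟩) = (0.652437 - 0.757843i)·a = (-0.6061 + 0.704i)
new amp(|1⟩) = (0.652437 + 0.757843i)·b = (0.2415 + 0.2805i)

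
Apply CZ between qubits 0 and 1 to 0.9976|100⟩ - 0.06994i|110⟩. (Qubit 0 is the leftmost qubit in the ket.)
0.9976|100⟩ + 0.06994i|110⟩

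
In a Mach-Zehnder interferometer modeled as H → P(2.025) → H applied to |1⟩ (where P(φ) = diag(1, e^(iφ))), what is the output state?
(0.7194 - 0.4493i)|0⟩ + (0.2806 + 0.4493i)|1⟩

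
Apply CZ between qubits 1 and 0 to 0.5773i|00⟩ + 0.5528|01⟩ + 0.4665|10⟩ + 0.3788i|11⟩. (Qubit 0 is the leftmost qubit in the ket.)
0.5773i|00⟩ + 0.5528|01⟩ + 0.4665|10⟩ - 0.3788i|11⟩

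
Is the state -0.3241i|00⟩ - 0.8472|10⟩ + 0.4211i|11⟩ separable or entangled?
Entangled

Writing the state as a|00⟩ + b|01⟩ + c|10⟩ + d|11⟩, it is a product state iff ad − bc = 0.
Here (a, b, c, d) = (-0.3241i, 0, -0.8472, 0.4211i): ad − bc = (-0.3241i)(0.4211i) − (0)(-0.8472) = 0.1365 ≠ 0, so the state is entangled.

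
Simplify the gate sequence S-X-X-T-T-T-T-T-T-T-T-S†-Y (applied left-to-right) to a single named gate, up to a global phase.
Y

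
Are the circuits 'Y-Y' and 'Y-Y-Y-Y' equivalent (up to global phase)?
Yes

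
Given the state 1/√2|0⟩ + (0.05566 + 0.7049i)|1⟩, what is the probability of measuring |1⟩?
0.5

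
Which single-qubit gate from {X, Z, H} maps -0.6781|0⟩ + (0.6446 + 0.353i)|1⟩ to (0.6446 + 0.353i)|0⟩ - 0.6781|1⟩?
X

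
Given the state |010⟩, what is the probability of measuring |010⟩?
1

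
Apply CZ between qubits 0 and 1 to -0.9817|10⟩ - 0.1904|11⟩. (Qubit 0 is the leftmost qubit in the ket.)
-0.9817|10⟩ + 0.1904|11⟩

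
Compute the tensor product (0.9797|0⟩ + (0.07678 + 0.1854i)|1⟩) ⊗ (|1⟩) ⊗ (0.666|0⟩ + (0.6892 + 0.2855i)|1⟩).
0.6525|010⟩ + (0.6752 + 0.2797i)|011⟩ + (0.05114 + 0.1235i)|110⟩ + (-0.00001492 + 0.1497i)|111⟩

amp(|b₁b₂…⟩) = product of the factor amplitudes for bits b₁, b₂, …; only kets whose every factor amplitude is nonzero survive.
|010⟩: (0.9797)(1)(0.666) = 0.6525
|011⟩: (0.9797)(1)(0.6892 + 0.2855i) = (0.6752 + 0.2797i)
|110⟩: (0.07678 + 0.1854i)(1)(0.666) = (0.05114 + 0.1235i)
|111⟩: (0.07678 + 0.1854i)(1)(0.6892 + 0.2855i) = (-0.00001492 + 0.1497i)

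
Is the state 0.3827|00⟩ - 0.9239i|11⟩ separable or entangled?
Entangled

Writing the state as a|00⟩ + b|01⟩ + c|10⟩ + d|11⟩, it is a product state iff ad − bc = 0.
Here (a, b, c, d) = (0.3827, 0, 0, -0.9239i): ad − bc = (0.3827)(-0.9239i) − (0)(0) = -0.3536i ≠ 0, so the state is entangled.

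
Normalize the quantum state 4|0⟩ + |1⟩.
0.9701|0⟩ + 0.2425|1⟩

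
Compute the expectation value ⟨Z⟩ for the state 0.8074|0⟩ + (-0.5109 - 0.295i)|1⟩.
0.3039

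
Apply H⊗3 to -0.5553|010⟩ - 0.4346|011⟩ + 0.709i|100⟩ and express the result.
(-0.35 + 0.2507i)|000⟩ + (-0.04267 + 0.2507i)|001⟩ + (0.35 + 0.2507i)|010⟩ + (0.04267 + 0.2507i)|011⟩ + (-0.35 - 0.2507i)|100⟩ + (-0.04267 - 0.2507i)|101⟩ + (0.35 - 0.2507i)|110⟩ + (0.04267 - 0.2507i)|111⟩

H⊗3 gives amp(|y⟩) = (1/2√2) Σ_x (−1)^(x·y) amp(|x⟩), where x·y is the number of positions in which both x and y have a 1.
|000⟩: (-0.5553 - 0.4346 + 0.709i)/(2√2) = (-0.35 + 0.2507i)
|001⟩: (-0.5553 + 0.4346 + 0.709i)/(2√2) = (-0.04267 + 0.2507i)
|010⟩: (0.5553 + 0.4346 + 0.709i)/(2√2) = (0.35 + 0.2507i)
|011⟩: (0.5553 - 0.4346 + 0.709i)/(2√2) = (0.04267 + 0.2507i)
|100⟩: (-0.5553 - 0.4346 - 0.709i)/(2√2) = (-0.35 - 0.2507i)
|101⟩: (-0.5553 + 0.4346 - 0.709i)/(2√2) = (-0.04267 - 0.2507i)
|110⟩: (0.5553 + 0.4346 - 0.709i)/(2√2) = (0.35 - 0.2507i)
|111⟩: (0.5553 - 0.4346 - 0.709i)/(2√2) = (0.04267 - 0.2507i)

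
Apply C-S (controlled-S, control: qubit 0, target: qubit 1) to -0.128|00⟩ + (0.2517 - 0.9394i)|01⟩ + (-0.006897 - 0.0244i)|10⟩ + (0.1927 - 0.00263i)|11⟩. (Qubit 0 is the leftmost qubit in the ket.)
-0.128|00⟩ + (0.2517 - 0.9394i)|01⟩ + (-0.006897 - 0.0244i)|10⟩ + (0.00263 + 0.1927i)|11⟩

C-S leaves the control-|0⟩ kets |00⟩, |01⟩ unchanged and applies S to qubit 1 on the control-|1⟩ pair (|10⟩, |11⟩).
S = [[1, 0], [0, i]].
With a = amp(|10⟩) = (-0.006897 - 0.0244i) and b = amp(|11⟩) = (0.1927 - 0.00263i):
new amp(|10⟩) = (1)·a = (-0.006897 - 0.0244i)
new amp(|11⟩) = (i)·b = (0.00263 + 0.1927i)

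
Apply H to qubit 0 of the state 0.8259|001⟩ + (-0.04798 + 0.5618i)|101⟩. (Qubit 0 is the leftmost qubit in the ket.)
(0.5501 + 0.3973i)|001⟩ + (0.6179 - 0.3973i)|101⟩

H on qubit 0 mixes each pair of kets that differ only in qubit 0: amplitudes (a, b) of (|…0…⟩, |…1…⟩) become ((a + b)/√2, (a − b)/√2). Kets absent from the input have amplitude 0.
(|001⟩, |101⟩): (a, b) = (0.8259, (-0.04798 + 0.5618i)) → ((0.5501 + 0.3973i), (0.6179 - 0.3973i))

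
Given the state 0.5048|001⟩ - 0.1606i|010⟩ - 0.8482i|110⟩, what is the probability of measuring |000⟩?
0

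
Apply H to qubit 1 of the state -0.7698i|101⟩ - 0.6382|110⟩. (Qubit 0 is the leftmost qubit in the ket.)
-0.4513|100⟩ - 0.5443i|101⟩ + 0.4513|110⟩ - 0.5443i|111⟩

H on qubit 1 mixes each pair of kets that differ only in qubit 1: amplitudes (a, b) of (|…0…⟩, |…1…⟩) become ((a + b)/√2, (a − b)/√2). Kets absent from the input have amplitude 0.
(|100⟩, |110⟩): (a, b) = (0, -0.6382) → (-0.4513, 0.4513)
(|101⟩, |111⟩): (a, b) = (-0.7698i, 0) → (-0.5443i, -0.5443i)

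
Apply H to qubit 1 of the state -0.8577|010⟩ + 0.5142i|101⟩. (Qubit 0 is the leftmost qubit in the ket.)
-0.6065|000⟩ + 0.6065|010⟩ + 0.3636i|101⟩ + 0.3636i|111⟩

H on qubit 1 mixes each pair of kets that differ only in qubit 1: amplitudes (a, b) of (|…0…⟩, |…1…⟩) become ((a + b)/√2, (a − b)/√2). Kets absent from the input have amplitude 0.
(|000⟩, |010⟩): (a, b) = (0, -0.8577) → (-0.6065, 0.6065)
(|101⟩, |111⟩): (a, b) = (0.5142i, 0) → (0.3636i, 0.3636i)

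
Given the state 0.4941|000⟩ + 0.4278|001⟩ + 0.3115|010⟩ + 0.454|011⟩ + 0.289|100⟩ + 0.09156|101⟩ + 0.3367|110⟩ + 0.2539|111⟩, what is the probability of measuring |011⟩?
0.2061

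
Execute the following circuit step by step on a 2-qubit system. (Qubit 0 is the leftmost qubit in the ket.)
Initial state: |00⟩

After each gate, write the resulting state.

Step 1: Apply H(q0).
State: 1/√2|00⟩ + 1/√2|10⟩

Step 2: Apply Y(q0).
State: -(1/√2)i|00⟩ + (1/√2)i|10⟩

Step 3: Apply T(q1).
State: -(1/√2)i|00⟩ + (1/√2)i|10⟩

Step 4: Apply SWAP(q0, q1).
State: -(1/√2)i|00⟩ + (1/√2)i|01⟩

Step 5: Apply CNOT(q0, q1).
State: -(1/√2)i|00⟩ + (1/√2)i|01⟩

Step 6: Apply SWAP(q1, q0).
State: -(1/√2)i|00⟩ + (1/√2)i|10⟩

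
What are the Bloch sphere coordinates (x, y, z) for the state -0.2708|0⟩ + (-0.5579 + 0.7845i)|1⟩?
(0.3022, -0.4249, -0.8534)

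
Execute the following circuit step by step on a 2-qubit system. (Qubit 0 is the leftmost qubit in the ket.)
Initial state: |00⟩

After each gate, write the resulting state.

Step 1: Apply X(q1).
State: |01⟩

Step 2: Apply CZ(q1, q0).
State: |01⟩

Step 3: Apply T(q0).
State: |01⟩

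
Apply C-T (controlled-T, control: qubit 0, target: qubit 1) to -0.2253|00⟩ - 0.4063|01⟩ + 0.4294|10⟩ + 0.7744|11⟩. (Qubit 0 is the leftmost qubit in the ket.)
-0.2253|00⟩ - 0.4063|01⟩ + 0.4294|10⟩ + (0.5476 + 0.5476i)|11⟩

C-T leaves the control-|0⟩ kets |00⟩, |01⟩ unchanged and applies T to qubit 1 on the control-|1⟩ pair (|10⟩, |11⟩).
T = [[1, 0], [0, (1/√2 + (1/√2)i)]].
With a = amp(|10⟩) = 0.4294 and b = amp(|11⟩) = 0.7744:
new amp(|10⟩) = (1)·a = 0.4294
new amp(|11⟩) = (1/√2 + (1/√2)i)·b = (0.5476 + 0.5476i)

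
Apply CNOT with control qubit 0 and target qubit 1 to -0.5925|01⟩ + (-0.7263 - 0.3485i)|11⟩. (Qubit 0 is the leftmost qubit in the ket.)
-0.5925|01⟩ + (-0.7263 - 0.3485i)|10⟩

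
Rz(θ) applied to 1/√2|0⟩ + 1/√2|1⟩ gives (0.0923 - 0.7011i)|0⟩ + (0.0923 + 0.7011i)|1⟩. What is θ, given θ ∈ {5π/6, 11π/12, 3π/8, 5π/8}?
11π/12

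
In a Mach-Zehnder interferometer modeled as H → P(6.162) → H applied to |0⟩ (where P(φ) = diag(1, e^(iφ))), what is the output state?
(0.9963 - 0.06044i)|0⟩ + (0.003667 + 0.06044i)|1⟩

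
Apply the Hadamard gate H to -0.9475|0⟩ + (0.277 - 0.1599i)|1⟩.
(-0.4741 - 0.1131i)|0⟩ + (-0.8659 + 0.1131i)|1⟩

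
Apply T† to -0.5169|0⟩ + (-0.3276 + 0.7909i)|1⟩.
-0.5169|0⟩ + (0.3276 + 0.7909i)|1⟩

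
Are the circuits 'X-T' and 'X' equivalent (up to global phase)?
No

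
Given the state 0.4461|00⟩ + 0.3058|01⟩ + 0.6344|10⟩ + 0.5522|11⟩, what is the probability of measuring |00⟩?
0.199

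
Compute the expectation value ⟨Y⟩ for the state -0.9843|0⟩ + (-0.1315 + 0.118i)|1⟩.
-0.2323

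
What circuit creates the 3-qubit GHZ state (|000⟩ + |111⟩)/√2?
H(q0) → CNOT(q0,q1) → CNOT(q0,q2)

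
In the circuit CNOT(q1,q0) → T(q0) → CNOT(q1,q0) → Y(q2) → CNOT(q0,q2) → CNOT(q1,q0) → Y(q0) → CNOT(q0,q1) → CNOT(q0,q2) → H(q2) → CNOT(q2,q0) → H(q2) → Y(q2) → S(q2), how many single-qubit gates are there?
7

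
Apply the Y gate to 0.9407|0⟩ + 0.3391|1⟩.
-0.3391i|0⟩ + 0.9407i|1⟩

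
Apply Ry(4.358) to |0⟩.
-0.5714|0⟩ + 0.8207|1⟩

Ry(4.358) = [[cos(θ/2), −sin(θ/2)], [sin(θ/2), cos(θ/2)]]; θ = 4.358, cos(θ/2) ≈ -0.571394, sin(θ/2) ≈ 0.820676.
With a = amp(|0⟩) = 1 and b = amp(|1⟩) = 0:
new amp(|0⟩) = (-0.571394)·a + (-0.820676)·b = -0.5714
new amp(|1⟩) = (0.820676)·a + (-0.571394)·b = 0.8207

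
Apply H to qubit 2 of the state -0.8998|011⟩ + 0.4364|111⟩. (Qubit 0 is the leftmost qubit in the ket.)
-0.6363|010⟩ + 0.6363|011⟩ + 0.3086|110⟩ - 0.3086|111⟩

H on qubit 2 mixes each pair of kets that differ only in qubit 2: amplitudes (a, b) of (|…0…⟩, |…1…⟩) become ((a + b)/√2, (a − b)/√2). Kets absent from the input have amplitude 0.
(|010⟩, |011⟩): (a, b) = (0, -0.8998) → (-0.6363, 0.6363)
(|110⟩, |111⟩): (a, b) = (0, 0.4364) → (0.3086, -0.3086)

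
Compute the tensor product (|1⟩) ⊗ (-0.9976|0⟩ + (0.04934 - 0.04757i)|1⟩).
-0.9976|10⟩ + (0.04934 - 0.04757i)|11⟩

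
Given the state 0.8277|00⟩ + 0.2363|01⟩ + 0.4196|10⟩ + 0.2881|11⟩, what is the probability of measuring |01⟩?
0.05584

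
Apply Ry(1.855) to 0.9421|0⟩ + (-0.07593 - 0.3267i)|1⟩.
(0.6259 + 0.2614i)|0⟩ + (0.7083 - 0.196i)|1⟩

Ry(1.855) = [[cos(θ/2), −sin(θ/2)], [sin(θ/2), cos(θ/2)]]; θ = 1.855, cos(θ/2) ≈ 0.599836, sin(θ/2) ≈ 0.800123.
With a = amp(|0⟩) = 0.9421 and b = amp(|1⟩) = (-0.07593 - 0.3267i):
new amp(|0⟩) = (0.599836)·a + (-0.800123)·b = (0.6259 + 0.2614i)
new amp(|1⟩) = (0.800123)·a + (0.599836)·b = (0.7083 - 0.196i)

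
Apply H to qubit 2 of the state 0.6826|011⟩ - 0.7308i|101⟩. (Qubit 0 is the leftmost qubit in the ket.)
0.4827|010⟩ - 0.4827|011⟩ - 0.5168i|100⟩ + 0.5168i|101⟩

H on qubit 2 mixes each pair of kets that differ only in qubit 2: amplitudes (a, b) of (|…0…⟩, |…1…⟩) become ((a + b)/√2, (a − b)/√2). Kets absent from the input have amplitude 0.
(|010⟩, |011⟩): (a, b) = (0, 0.6826) → (0.4827, -0.4827)
(|100⟩, |101⟩): (a, b) = (0, -0.7308i) → (-0.5168i, 0.5168i)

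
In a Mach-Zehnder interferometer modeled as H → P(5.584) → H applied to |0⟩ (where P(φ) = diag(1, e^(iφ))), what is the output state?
(0.8827 - 0.3218i)|0⟩ + (0.1173 + 0.3218i)|1⟩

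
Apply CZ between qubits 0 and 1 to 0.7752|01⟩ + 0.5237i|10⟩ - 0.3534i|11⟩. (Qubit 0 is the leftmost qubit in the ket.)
0.7752|01⟩ + 0.5237i|10⟩ + 0.3534i|11⟩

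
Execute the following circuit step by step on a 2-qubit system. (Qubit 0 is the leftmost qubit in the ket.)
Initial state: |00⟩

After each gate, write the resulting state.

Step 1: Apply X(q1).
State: |01⟩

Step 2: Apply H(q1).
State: 1/√2|00⟩ - 1/√2|01⟩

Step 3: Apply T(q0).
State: 1/√2|00⟩ - 1/√2|01⟩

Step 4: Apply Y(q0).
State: (1/√2)i|10⟩ - (1/√2)i|11⟩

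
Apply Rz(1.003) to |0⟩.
(0.8769 - 0.4807i)|0⟩

Rz(1.003) = [[e^(−iθ/2), 0], [0, e^(iθ/2)]] with e^(±iθ/2) = cos(θ/2) ± i·sin(θ/2); θ = 1.003, cos(θ/2) ≈ 0.876862, sin(θ/2) ≈ 0.480741.
With a = amp(|0⟩) = 1 and b = amp(|1⟩) = 0:
new amp(|0⟩) = (0.876862 - 0.480741i)·a = (0.8769 - 0.4807i)
new amp(|1⟩) = (0.876862 + 0.480741i)·b = 0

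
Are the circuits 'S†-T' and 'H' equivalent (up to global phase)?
No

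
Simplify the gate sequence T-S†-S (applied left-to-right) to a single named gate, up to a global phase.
T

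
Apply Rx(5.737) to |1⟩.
-0.2697i|0⟩ - 0.9629|1⟩

Rx(5.737) = [[cos(θ/2), −i·sin(θ/2)], [−i·sin(θ/2), cos(θ/2)]]; θ = 5.737, cos(θ/2) ≈ -0.962941, sin(θ/2) ≈ 0.269711.
With a = amp(|0⟩) = 0 and b = amp(|1⟩) = 1:
new amp(|0⟩) = (-0.962941)·a + (-0.269711i)·b = -0.2697i
new amp(|1⟩) = (-0.269711i)·a + (-0.962941)·b = -0.9629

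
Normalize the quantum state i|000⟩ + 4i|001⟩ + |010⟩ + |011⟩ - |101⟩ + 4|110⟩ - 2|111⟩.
0.1581i|000⟩ + 0.6325i|001⟩ + 0.1581|010⟩ + 0.1581|011⟩ - 0.1581|101⟩ + 0.6325|110⟩ - 0.3162|111⟩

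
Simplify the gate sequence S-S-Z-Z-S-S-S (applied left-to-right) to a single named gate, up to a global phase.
S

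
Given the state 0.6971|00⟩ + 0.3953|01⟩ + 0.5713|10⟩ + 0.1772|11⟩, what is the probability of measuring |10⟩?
0.3264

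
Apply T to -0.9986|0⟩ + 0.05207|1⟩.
-0.9986|0⟩ + (0.03682 + 0.03682i)|1⟩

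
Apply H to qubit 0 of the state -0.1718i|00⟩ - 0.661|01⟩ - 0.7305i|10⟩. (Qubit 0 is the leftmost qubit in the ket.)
-0.638i|00⟩ - 0.4674|01⟩ + 0.3951i|10⟩ - 0.4674|11⟩

H on qubit 0 mixes each pair of kets that differ only in qubit 0: amplitudes (a, b) of (|…0…⟩, |…1…⟩) become ((a + b)/√2, (a − b)/√2). Kets absent from the input have amplitude 0.
(|00⟩, |10⟩): (a, b) = (-0.1718i, -0.7305i) → (-0.638i, 0.3951i)
(|01⟩, |11⟩): (a, b) = (-0.661, 0) → (-0.4674, -0.4674)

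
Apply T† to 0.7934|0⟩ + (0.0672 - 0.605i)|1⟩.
0.7934|0⟩ + (-0.3803 - 0.4753i)|1⟩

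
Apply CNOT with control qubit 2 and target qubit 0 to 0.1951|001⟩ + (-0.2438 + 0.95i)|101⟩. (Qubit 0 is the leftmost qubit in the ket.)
(-0.2438 + 0.95i)|001⟩ + 0.1951|101⟩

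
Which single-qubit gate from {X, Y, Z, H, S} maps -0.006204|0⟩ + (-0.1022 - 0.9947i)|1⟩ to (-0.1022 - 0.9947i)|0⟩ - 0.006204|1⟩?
X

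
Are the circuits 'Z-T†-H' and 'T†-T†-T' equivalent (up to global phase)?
No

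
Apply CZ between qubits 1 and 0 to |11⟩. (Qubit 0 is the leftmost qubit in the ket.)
-|11⟩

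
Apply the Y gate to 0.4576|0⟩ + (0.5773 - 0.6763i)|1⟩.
(-0.6763 - 0.5773i)|0⟩ + 0.4576i|1⟩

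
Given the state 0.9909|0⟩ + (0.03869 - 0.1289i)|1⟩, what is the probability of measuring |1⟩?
0.01811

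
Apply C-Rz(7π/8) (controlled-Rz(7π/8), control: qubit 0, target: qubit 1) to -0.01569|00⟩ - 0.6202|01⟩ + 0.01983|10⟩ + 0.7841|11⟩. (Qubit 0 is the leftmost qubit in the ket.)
-0.01569|00⟩ - 0.6202|01⟩ + (0.003869 - 0.01945i)|10⟩ + (0.153 + 0.769i)|11⟩

C-Rz(7π/8) leaves the control-|0⟩ kets |00⟩, |01⟩ unchanged and applies Rz(7π/8) to qubit 1 on the control-|1⟩ pair (|10⟩, |11⟩).
Rz(7π/8) = [[e^(−iθ/2), 0], [0, e^(iθ/2)]] with e^(±iθ/2) = cos(θ/2) ± i·sin(θ/2); θ = 7π/8, cos(θ/2) ≈ 0.19509, sin(θ/2) ≈ 0.980785.
With a = amp(|10⟩) = 0.01983 and b = amp(|11⟩) = 0.7841:
new amp(|10⟩) = (0.19509 - 0.980785i)·a = (0.003869 - 0.01945i)
new amp(|11⟩) = (0.19509 + 0.980785i)·b = (0.153 + 0.769i)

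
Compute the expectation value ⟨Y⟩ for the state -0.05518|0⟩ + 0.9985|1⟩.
0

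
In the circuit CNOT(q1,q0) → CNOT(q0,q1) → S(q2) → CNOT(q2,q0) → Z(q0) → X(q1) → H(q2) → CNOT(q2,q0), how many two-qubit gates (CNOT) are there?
4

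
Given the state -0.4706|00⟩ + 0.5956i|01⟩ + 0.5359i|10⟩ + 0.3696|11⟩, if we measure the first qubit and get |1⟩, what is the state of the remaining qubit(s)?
0.8232i|0⟩ + 0.5677|1⟩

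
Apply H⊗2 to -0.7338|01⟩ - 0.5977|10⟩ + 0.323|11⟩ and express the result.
-0.5043|00⟩ - 0.09345|01⟩ - 0.2296|10⟩ + 0.8273|11⟩

H⊗2 gives amp(|y⟩) = (1/2) Σ_x (−1)^(x·y) amp(|x⟩), where x·y is the number of positions in which both x and y have a 1.
|00⟩: (-0.7338 - 0.5977 + 0.323)/2 = -0.5043
|01⟩: (0.7338 - 0.5977 - 0.323)/2 = -0.09345
|10⟩: (-0.7338 + 0.5977 - 0.323)/2 = -0.2296
|11⟩: (0.7338 + 0.5977 + 0.323)/2 = 0.8273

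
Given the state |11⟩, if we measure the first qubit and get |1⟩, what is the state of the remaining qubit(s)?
|1⟩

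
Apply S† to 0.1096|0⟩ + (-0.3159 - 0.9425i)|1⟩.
0.1096|0⟩ + (-0.9425 + 0.3159i)|1⟩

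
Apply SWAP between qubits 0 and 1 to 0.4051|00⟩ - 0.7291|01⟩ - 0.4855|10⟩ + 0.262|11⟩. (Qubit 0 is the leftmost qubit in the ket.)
0.4051|00⟩ - 0.4855|01⟩ - 0.7291|10⟩ + 0.262|11⟩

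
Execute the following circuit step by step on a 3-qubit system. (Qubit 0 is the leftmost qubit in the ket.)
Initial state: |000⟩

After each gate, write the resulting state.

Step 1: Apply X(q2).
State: |001⟩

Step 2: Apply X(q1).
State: |011⟩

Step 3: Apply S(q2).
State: i|011⟩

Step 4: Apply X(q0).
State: i|111⟩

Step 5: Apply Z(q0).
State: -i|111⟩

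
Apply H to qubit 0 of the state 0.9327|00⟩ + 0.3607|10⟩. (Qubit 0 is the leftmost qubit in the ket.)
0.9146|00⟩ + 0.4045|10⟩

H on qubit 0 mixes each pair of kets that differ only in qubit 0: amplitudes (a, b) of (|…0…⟩, |…1…⟩) become ((a + b)/√2, (a − b)/√2). Kets absent from the input have amplitude 0.
(|00⟩, |10⟩): (a, b) = (0.9327, 0.3607) → (0.9146, 0.4045)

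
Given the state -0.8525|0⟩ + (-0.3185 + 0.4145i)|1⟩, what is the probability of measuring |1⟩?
0.2733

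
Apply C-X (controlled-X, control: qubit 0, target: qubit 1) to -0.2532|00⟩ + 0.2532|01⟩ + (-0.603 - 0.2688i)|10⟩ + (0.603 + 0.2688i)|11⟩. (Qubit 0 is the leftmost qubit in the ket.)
-0.2532|00⟩ + 0.2532|01⟩ + (0.603 + 0.2688i)|10⟩ + (-0.603 - 0.2688i)|11⟩

C-X leaves the control-|0⟩ kets |00⟩, |01⟩ unchanged and applies X to qubit 1 on the control-|1⟩ pair (|10⟩, |11⟩).
X = [[0, 1], [1, 0]].
With a = amp(|10⟩) = (-0.603 - 0.2688i) and b = amp(|11⟩) = (0.603 + 0.2688i):
new amp(|10⟩) = (1)·b = (0.603 + 0.2688i)
new amp(|11⟩) = (1)·a = (-0.603 - 0.2688i)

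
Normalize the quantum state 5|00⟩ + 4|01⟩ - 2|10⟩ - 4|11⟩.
0.6402|00⟩ + 0.5121|01⟩ - 0.2561|10⟩ - 0.5121|11⟩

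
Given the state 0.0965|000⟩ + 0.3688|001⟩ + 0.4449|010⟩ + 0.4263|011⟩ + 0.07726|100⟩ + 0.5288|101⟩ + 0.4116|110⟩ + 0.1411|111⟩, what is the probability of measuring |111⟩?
0.01991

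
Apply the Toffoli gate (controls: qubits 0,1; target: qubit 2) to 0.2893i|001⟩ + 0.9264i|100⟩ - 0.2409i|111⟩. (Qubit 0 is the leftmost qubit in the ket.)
0.2893i|001⟩ + 0.9264i|100⟩ - 0.2409i|110⟩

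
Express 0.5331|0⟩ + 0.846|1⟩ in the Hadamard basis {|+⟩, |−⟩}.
0.9752|+⟩ - 0.2213|−⟩

With |ψ⟩ = α|0⟩ + β|1⟩, the Hadamard-basis coefficients are ⟨+|ψ⟩ = (α + β)/√2 and ⟨−|ψ⟩ = (α − β)/√2.
Here α = 0.5331, β = 0.846: (α + β)/√2 = 0.9752, (α − β)/√2 = -0.2213.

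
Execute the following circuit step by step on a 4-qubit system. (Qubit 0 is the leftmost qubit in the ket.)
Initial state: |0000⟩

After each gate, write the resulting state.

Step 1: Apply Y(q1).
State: i|0100⟩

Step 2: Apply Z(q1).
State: -i|0100⟩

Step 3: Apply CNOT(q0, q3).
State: -i|0100⟩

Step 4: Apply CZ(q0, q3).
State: -i|0100⟩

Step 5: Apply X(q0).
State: -i|1100⟩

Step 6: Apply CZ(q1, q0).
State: i|1100⟩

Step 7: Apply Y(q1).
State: |1000⟩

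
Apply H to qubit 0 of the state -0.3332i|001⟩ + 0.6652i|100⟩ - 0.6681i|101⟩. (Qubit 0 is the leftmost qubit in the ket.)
0.4704i|000⟩ - 0.708i|001⟩ - 0.4704i|100⟩ + 0.2368i|101⟩

H on qubit 0 mixes each pair of kets that differ only in qubit 0: amplitudes (a, b) of (|…0…⟩, |…1…⟩) become ((a + b)/√2, (a − b)/√2). Kets absent from the input have amplitude 0.
(|000⟩, |100⟩): (a, b) = (0, 0.6652i) → (0.4704i, -0.4704i)
(|001⟩, |101⟩): (a, b) = (-0.3332i, -0.6681i) → (-0.708i, 0.2368i)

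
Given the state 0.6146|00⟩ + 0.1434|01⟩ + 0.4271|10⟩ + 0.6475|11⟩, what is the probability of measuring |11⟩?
0.4193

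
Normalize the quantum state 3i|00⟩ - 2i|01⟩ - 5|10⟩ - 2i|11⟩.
0.4629i|00⟩ - 0.3086i|01⟩ - 0.7715|10⟩ - 0.3086i|11⟩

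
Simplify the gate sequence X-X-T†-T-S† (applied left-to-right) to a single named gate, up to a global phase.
S†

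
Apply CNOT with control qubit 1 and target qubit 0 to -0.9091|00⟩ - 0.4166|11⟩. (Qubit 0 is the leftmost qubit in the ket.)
-0.9091|00⟩ - 0.4166|01⟩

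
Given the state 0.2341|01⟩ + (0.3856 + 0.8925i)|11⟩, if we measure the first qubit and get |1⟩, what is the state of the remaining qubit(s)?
(0.3966 + 0.918i)|1⟩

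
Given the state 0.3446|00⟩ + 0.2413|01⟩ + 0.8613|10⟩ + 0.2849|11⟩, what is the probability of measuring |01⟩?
0.05823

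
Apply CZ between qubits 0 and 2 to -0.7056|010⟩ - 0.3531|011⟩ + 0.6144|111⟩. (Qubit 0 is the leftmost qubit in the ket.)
-0.7056|010⟩ - 0.3531|011⟩ - 0.6144|111⟩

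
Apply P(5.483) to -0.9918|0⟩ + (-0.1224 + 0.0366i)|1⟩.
-0.9918|0⟩ + (-0.059 + 0.1133i)|1⟩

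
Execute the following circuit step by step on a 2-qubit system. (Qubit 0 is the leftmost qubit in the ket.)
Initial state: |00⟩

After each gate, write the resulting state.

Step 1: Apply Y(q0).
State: i|10⟩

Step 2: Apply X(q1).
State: i|11⟩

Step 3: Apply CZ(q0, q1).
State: -i|11⟩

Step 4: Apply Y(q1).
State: -|10⟩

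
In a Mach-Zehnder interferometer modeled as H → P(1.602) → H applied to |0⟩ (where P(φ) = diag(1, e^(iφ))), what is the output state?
(0.4844 + 0.4998i)|0⟩ + (0.5156 - 0.4998i)|1⟩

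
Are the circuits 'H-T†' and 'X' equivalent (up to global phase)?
No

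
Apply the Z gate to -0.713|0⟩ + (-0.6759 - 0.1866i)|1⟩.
-0.713|0⟩ + (0.6759 + 0.1866i)|1⟩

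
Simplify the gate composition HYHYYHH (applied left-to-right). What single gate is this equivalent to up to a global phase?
Y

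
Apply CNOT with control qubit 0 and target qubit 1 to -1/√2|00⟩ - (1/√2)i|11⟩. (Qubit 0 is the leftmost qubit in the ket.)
-1/√2|00⟩ - (1/√2)i|10⟩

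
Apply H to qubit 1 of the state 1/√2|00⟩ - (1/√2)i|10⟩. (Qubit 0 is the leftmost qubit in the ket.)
1/2|00⟩ + 1/2|01⟩ - (1/2)i|10⟩ - (1/2)i|11⟩

H on qubit 1 mixes each pair of kets that differ only in qubit 1: amplitudes (a, b) of (|…0…⟩, |…1…⟩) become ((a + b)/√2, (a − b)/√2). Kets absent from the input have amplitude 0.
(|00⟩, |01⟩): (a, b) = (1/√2, 0) → (1/2, 1/2)
(|10⟩, |11⟩): (a, b) = (-(1/√2)i, 0) → (-(1/2)i, -(1/2)i)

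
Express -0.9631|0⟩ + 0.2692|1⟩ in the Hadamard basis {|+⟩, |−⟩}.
-0.4907|+⟩ - 0.8714|−⟩

With |ψ⟩ = α|0⟩ + β|1⟩, the Hadamard-basis coefficients are ⟨+|ψ⟩ = (α + β)/√2 and ⟨−|ψ⟩ = (α − β)/√2.
Here α = -0.9631, β = 0.2692: (α + β)/√2 = -0.4907, (α − β)/√2 = -0.8714.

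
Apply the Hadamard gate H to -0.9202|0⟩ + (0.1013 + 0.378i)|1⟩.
(-0.579 + 0.2673i)|0⟩ + (-0.7223 - 0.2673i)|1⟩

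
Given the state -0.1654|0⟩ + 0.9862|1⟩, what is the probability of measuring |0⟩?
0.02736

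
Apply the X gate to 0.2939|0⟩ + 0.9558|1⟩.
0.9558|0⟩ + 0.2939|1⟩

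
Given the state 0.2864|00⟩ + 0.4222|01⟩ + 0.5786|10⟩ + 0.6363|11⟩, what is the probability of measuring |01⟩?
0.1783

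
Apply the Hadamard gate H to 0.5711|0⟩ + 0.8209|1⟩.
0.9843|0⟩ - 0.1766|1⟩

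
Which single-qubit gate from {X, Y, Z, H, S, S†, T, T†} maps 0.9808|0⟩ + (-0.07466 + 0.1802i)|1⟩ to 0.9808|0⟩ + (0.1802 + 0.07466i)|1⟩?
S†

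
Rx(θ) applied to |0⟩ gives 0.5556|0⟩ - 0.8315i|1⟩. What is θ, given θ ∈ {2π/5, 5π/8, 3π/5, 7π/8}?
5π/8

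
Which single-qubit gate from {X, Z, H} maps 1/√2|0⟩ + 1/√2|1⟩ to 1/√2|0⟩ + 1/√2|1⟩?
X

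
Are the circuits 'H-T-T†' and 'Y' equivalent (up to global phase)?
No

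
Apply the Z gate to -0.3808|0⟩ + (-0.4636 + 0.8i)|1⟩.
-0.3808|0⟩ + (0.4636 - 0.8i)|1⟩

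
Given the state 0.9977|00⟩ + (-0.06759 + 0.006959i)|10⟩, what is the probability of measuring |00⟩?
0.9954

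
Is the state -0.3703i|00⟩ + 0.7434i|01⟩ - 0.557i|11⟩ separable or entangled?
Entangled

Writing the state as a|00⟩ + b|01⟩ + c|10⟩ + d|11⟩, it is a product state iff ad − bc = 0.
Here (a, b, c, d) = (-0.3703i, 0.7434i, 0, -0.557i): ad − bc = (-0.3703i)(-0.557i) − (0.7434i)(0) = -0.2063 ≠ 0, so the state is entangled.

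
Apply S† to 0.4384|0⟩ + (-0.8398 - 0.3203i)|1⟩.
0.4384|0⟩ + (-0.3203 + 0.8398i)|1⟩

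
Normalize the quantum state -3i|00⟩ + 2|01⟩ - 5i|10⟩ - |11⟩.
-0.4804i|00⟩ + 0.3203|01⟩ - 0.8006i|10⟩ - 0.1601|11⟩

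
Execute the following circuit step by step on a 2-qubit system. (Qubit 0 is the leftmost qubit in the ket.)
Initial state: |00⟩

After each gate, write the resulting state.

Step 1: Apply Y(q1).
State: i|01⟩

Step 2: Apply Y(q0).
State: -|11⟩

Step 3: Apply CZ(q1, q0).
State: |11⟩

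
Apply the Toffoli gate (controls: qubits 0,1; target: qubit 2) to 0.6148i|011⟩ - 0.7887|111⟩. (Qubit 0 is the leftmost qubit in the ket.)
0.6148i|011⟩ - 0.7887|110⟩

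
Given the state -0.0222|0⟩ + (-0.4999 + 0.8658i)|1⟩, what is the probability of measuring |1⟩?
0.9995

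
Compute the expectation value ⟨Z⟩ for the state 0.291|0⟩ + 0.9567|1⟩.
-0.8306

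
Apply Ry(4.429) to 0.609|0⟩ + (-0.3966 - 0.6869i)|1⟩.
(-0.04827 + 0.5494i)|0⟩ + (0.7252 + 0.4123i)|1⟩

Ry(4.429) = [[cos(θ/2), −sin(θ/2)], [sin(θ/2), cos(θ/2)]]; θ = 4.429, cos(θ/2) ≈ -0.600162, sin(θ/2) ≈ 0.799878.
With a = amp(|0⟩) = 0.609 and b = amp(|1⟩) = (-0.3966 - 0.6869i):
new amp(|0⟩) = (-0.600162)·a + (-0.799878)·b = (-0.04827 + 0.5494i)
new amp(|1⟩) = (0.799878)·a + (-0.600162)·b = (0.7252 + 0.4123i)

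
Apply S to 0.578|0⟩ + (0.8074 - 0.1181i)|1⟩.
0.578|0⟩ + (0.1181 + 0.8074i)|1⟩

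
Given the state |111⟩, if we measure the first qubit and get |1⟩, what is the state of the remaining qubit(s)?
|11⟩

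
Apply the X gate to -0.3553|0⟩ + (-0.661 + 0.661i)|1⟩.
(-0.661 + 0.661i)|0⟩ - 0.3553|1⟩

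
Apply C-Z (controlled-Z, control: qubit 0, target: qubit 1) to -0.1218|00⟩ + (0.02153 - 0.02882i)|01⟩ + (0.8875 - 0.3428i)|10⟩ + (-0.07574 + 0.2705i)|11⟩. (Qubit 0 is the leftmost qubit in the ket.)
-0.1218|00⟩ + (0.02153 - 0.02882i)|01⟩ + (0.8875 - 0.3428i)|10⟩ + (0.07574 - 0.2705i)|11⟩

C-Z leaves the control-|0⟩ kets |00⟩, |01⟩ unchanged and applies Z to qubit 1 on the control-|1⟩ pair (|10⟩, |11⟩).
Z = [[1, 0], [0, -1]].
With a = amp(|10⟩) = (0.8875 - 0.3428i) and b = amp(|11⟩) = (-0.07574 + 0.2705i):
new amp(|10⟩) = (1)·a = (0.8875 - 0.3428i)
new amp(|11⟩) = (-1)·b = (0.07574 - 0.2705i)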